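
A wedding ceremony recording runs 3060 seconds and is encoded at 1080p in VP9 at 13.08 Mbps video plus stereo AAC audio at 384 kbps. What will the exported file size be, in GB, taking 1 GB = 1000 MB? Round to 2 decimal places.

5.15 GB

Audio: 384 kbps = 0.384 Mbps.
Total bitrate: 13.08 + 0.384 = 13.464 Mbps.
Stream data: 13.464 Mbps × 3060 s = 41199.8 Mb.
41,200 Mb ÷ 8 = 5,150 MB → 5.150 GB.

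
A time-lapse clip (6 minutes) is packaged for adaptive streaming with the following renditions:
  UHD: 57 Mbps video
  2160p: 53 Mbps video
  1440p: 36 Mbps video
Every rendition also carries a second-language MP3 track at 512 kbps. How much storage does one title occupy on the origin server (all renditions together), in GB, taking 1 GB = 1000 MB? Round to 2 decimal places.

6.64 GB

6 min = 360 s
Audio: 512 kbps = 0.512 Mbps.
Sum of rendition bitrates: (57+0.512) + (53+0.512) + (36+0.512) = 147.536 Mbps.
× 360 s = 53,113 Mb = 6,639 MB = 6.639 GB.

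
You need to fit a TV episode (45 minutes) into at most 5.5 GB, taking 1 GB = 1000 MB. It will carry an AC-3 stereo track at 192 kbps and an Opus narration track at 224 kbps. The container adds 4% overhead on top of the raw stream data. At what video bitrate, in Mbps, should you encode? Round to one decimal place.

15.3 Mbps

Budget: 5.5 GB = 44000.0 Mb.
Stream payload after overhead: 44000.0 / 1.04 = 42307.7 Mb.
45 min = 2700 s
Total bitrate budget: 42307.7 Mb / 2700 s = 15.670 Mbps.
Audio total: 192 + 224 = 416 kbps = 0.416 Mbps.
Video: 15.670 − 0.416 = 15.254 Mbps.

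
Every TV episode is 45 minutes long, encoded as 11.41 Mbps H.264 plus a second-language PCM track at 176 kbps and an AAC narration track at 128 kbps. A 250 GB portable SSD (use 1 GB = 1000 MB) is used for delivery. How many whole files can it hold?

45 min = 2700 s
Audio total: 176 + 128 = 304 kbps = 0.304 Mbps.
Total bitrate: 11.714 Mbps.
Per item: 11.714 Mbps × 2700 s = 31,628 Mb = 3,953 MB.
Capacity: 250 GB = 2,000,000 Mb; 63.24 items → 63 complete.

63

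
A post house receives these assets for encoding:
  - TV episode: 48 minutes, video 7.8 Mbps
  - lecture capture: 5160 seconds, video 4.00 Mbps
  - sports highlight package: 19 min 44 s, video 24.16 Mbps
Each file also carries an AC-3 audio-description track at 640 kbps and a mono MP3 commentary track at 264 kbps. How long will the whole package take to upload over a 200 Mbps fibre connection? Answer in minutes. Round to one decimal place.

Audio total: 640 + 264 = 904 kbps = 0.904 Mbps.
TV episode: 8.704 Mbps × 2880 s = 25067.5 Mb
lecture capture: 4.904 Mbps × 5160 s = 25304.6 Mb
sports highlight package: 25.064 Mbps × 1184 s = 29675.8 Mb
Total: 80047.9 Mb = 10006.0 MB.
At 200 Mbps: 80047.9 / 200 = 400 s ≈ 6.67 minutes.

6.7 minutes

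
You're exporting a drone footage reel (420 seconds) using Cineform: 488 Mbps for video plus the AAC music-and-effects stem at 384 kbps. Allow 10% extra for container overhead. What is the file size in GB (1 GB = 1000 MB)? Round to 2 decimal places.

Audio: 384 kbps = 0.384 Mbps.
Total bitrate: 488 + 0.384 = 488.384 Mbps.
Stream data: 488.384 Mbps × 420 s = 205121.3 Mb.
With 10% container overhead: ×1.10.
225,633 Mb ÷ 8 = 28,204 MB → 28.20 GB.

28.20 GB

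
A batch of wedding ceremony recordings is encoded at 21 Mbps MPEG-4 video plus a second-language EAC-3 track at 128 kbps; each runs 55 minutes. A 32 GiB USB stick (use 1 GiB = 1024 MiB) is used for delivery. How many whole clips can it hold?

55 min = 3300 s
Audio: 128 kbps = 0.128 Mbps.
Total bitrate: 21.128 Mbps.
Per item: 21.128 Mbps × 3300 s = 69,722 Mb = 8,715 MB.
Capacity: 32 GiB = 274,878 Mb; 3.94 items → 3 complete.

3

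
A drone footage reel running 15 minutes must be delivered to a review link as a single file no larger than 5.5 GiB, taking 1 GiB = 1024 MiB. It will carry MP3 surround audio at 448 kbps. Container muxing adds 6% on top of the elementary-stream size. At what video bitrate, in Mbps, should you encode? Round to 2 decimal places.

Budget: 5.5 GiB = 47244.6 Mb.
Stream payload after overhead: 47244.6 / 1.06 = 44570.4 Mb.
15 min = 900 s
Total bitrate budget: 44570.4 Mb / 900 s = 49.523 Mbps.
Audio: 448 kbps = 0.448 Mbps.
Video: 49.523 − 0.448 = 49.075 Mbps.

49.07 Mbps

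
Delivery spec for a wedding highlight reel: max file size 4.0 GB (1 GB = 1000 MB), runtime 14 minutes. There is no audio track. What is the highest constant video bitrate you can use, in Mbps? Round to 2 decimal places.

Budget: 4.0 GB = 32000.0 Mb.
14 min = 840 s
Total bitrate budget: 32000.0 Mb / 840 s = 38.095 Mbps.

38.10 Mbps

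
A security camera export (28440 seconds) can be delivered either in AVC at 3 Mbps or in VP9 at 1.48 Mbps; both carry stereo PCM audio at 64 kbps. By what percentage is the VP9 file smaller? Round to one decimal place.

49.6%

Audio: 64 kbps = 0.064 Mbps.
AVC: 3.064 Mbps × 28440 s = 87140.2 Mb = 10.144 GiB.
VP9: 1.544 Mbps × 28440 s = 43911.4 Mb = 5.112 GiB.
Reduction: (1 − 5.112/10.144) × 100 = 49.61%.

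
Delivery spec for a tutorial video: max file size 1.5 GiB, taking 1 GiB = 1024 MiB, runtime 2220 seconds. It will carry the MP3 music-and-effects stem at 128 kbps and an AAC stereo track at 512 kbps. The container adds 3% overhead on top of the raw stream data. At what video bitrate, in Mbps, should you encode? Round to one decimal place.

5.0 Mbps

Budget: 1.5 GiB = 12884.9 Mb.
Stream payload after overhead: 12884.9 / 1.03 = 12509.6 Mb.
Total bitrate budget: 12509.6 Mb / 2220 s = 5.635 Mbps.
Audio total: 128 + 512 = 640 kbps = 0.640 Mbps.
Video: 5.635 − 0.640 = 4.995 Mbps.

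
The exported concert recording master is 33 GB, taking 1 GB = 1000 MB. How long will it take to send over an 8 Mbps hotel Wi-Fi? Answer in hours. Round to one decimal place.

File: 33 GB = 264000.0 Mb.
At 8 Mbps: 264000.0 / 8 = 33000.0 s ≈ 9.17 hours.

9.2 hours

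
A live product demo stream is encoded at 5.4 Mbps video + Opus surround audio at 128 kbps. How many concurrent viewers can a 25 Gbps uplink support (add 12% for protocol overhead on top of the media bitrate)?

Audio: 128 kbps = 0.128 Mbps.
Per-viewer media rate: 5.528 Mbps.
On the wire with 12% overhead: 6.191 Mbps.
25 Gbps = 25,000 Mbps; 25,000 / 6.191 = 4037.89 → 4037 viewers.

4037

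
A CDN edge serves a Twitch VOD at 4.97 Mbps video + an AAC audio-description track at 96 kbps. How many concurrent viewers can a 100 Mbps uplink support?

19

Audio: 96 kbps = 0.096 Mbps.
Per-viewer media rate: 5.066 Mbps.
100 Mbps = 100.0 Mbps; 100.0 / 5.066 = 19.74 → 19 viewers.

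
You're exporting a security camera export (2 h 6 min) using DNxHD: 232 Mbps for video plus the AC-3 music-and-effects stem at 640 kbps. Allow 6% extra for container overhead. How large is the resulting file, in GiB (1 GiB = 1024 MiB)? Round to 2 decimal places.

2 h 6 min = 126 min = 7560 s
Audio: 640 kbps = 0.640 Mbps.
Total bitrate: 232 + 0.640 = 232.640 Mbps.
Stream data: 232.640 Mbps × 7560 s = 1758758.4 Mb.
With 6% container overhead: ×1.06.
1,864,284 Mb = 233,035,488,000 bytes ÷ 1,073,741,824 = 217.0 GiB.

217.03 GiB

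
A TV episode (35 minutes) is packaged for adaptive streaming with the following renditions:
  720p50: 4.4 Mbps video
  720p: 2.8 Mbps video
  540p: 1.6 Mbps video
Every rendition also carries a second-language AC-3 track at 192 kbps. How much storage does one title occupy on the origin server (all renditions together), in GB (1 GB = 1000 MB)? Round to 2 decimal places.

2.46 GB

35 min = 2100 s
Audio: 192 kbps = 0.192 Mbps.
Sum of rendition bitrates: (4.4+0.192) + (2.8+0.192) + (1.6+0.192) = 9.376 Mbps.
× 2100 s = 19,690 Mb = 2,461 MB = 2.461 GB.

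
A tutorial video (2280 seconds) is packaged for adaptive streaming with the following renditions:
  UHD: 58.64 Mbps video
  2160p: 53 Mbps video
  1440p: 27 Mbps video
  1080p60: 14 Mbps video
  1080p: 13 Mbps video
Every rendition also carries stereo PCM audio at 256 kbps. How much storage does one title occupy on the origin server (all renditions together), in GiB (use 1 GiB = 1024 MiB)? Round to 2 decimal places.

Audio: 256 kbps = 0.256 Mbps.
Sum of rendition bitrates: (58.64+0.256) + (53+0.256) + (27+0.256) + (14+0.256) + (13+0.256) = 166.920 Mbps.
× 2280 s = 380,578 Mb = 47,572 MB = 44.31 GiB.

44.31 GiB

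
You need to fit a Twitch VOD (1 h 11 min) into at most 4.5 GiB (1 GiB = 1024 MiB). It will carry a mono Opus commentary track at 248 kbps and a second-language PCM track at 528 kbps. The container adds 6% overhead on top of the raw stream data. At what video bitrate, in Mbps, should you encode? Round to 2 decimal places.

7.78 Mbps

Budget: 4.5 GiB = 38654.7 Mb.
Stream payload after overhead: 38654.7 / 1.06 = 36466.7 Mb.
1 h 11 min = 71 min = 4260 s
Total bitrate budget: 36466.7 Mb / 4260 s = 8.560 Mbps.
Audio total: 248 + 528 = 776 kbps = 0.776 Mbps.
Video: 8.560 − 0.776 = 7.784 Mbps.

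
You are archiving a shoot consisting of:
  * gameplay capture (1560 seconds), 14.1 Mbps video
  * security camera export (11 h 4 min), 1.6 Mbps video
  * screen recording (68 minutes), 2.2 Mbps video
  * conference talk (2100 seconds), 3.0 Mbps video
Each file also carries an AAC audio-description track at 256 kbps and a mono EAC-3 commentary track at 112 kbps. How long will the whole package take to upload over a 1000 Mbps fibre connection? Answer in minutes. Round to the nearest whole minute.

2 minutes

Audio total: 256 + 112 = 368 kbps = 0.368 Mbps.
gameplay capture: 14.468 Mbps × 1560 s = 22570.1 Mb
security camera export: 1.968 Mbps × 39840 s = 78405.1 Mb
screen recording: 2.568 Mbps × 4080 s = 10477.4 Mb
conference talk: 3.368 Mbps × 2100 s = 7072.8 Mb
Total: 118525.4 Mb = 14815.7 MB.
At 1000 Mbps: 118525.4 / 1000 = 119 s ≈ 1.98 minutes.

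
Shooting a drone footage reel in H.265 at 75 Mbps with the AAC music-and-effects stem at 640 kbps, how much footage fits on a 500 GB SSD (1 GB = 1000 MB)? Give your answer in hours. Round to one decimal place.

14.7 hours

Audio: 640 kbps = 0.640 Mbps.
Total bitrate: 75 + 0.640 = 75.640 Mbps.
Capacity: 500 GB = 4,000,000 Mb.
Recording time: 4,000,000 / 75.640 = 52,882 s ≈ 14.7 hours.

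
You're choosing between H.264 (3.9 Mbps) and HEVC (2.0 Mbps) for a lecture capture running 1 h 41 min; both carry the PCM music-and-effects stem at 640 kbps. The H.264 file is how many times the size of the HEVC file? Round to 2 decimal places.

1 h 41 min = 101 min = 6060 s
Audio: 640 kbps = 0.640 Mbps.
H.264: 4.540 Mbps × 6060 s = 27512.4 Mb = 3.203 GiB.
HEVC: 2.640 Mbps × 6060 s = 15998.4 Mb = 1.862 GiB.
Ratio: 3.203 / 1.862 = 1.720.

1.72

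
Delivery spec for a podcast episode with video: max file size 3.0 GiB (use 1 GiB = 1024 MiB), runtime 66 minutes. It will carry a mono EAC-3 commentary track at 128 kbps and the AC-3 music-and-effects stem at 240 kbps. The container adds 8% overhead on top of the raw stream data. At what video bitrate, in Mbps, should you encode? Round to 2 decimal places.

5.66 Mbps

Budget: 3.0 GiB = 25769.8 Mb.
Stream payload after overhead: 25769.8 / 1.08 = 23860.9 Mb.
66 min = 3960 s
Total bitrate budget: 23860.9 Mb / 3960 s = 6.025 Mbps.
Audio total: 128 + 240 = 368 kbps = 0.368 Mbps.
Video: 6.025 − 0.368 = 5.657 Mbps.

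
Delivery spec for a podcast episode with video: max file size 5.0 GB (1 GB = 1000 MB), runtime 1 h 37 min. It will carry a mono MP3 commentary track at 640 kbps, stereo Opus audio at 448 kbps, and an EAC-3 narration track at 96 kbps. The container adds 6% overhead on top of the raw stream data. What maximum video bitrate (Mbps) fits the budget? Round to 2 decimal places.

5.30 Mbps

Budget: 5.0 GB = 40000.0 Mb.
Stream payload after overhead: 40000.0 / 1.06 = 37735.8 Mb.
1 h 37 min = 97 min = 5820 s
Total bitrate budget: 37735.8 Mb / 5820 s = 6.484 Mbps.
Audio total: 640 + 448 + 96 = 1184 kbps = 1.184 Mbps.
Video: 6.484 − 1.184 = 5.300 Mbps.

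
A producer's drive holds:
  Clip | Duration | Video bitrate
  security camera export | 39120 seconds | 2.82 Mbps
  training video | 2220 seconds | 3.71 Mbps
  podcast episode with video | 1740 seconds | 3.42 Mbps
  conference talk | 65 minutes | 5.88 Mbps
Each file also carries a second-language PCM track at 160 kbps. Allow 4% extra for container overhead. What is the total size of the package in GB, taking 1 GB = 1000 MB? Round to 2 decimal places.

Audio: 160 kbps = 0.160 Mbps.
security camera export: 2.980 Mbps × 39120 s × 1.04 = 121240.7 Mb
training video: 3.870 Mbps × 2220 s × 1.04 = 8935.1 Mb
podcast episode with video: 3.580 Mbps × 1740 s × 1.04 = 6478.4 Mb
conference talk: 6.040 Mbps × 3900 s × 1.04 = 24498.2 Mb
Total: 161152.4 Mb = 20144.0 MB.
= 20.14 GB.

20.14 GB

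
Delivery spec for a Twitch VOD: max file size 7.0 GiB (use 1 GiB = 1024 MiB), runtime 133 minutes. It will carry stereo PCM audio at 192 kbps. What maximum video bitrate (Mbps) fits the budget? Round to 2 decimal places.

7.34 Mbps

Budget: 7.0 GiB = 60129.5 Mb.
133 min = 7980 s
Total bitrate budget: 60129.5 Mb / 7980 s = 7.535 Mbps.
Audio: 192 kbps = 0.192 Mbps.
Video: 7.535 − 0.192 = 7.343 Mbps.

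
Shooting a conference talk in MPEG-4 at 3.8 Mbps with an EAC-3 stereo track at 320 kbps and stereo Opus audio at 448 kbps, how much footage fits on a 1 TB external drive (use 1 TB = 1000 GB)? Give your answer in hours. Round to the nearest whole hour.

486 hours

Audio total: 320 + 448 = 768 kbps = 0.768 Mbps.
Total bitrate: 3.8 + 0.768 = 4.568 Mbps.
Capacity: 1 TB = 8,000,000 Mb.
Recording time: 8,000,000 / 4.568 = 1,751,313 s ≈ 486 hours.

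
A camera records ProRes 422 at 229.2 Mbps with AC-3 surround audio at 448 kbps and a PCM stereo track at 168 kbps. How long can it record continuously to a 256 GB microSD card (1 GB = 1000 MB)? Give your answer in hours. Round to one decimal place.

2.5 hours

Audio total: 448 + 168 = 616 kbps = 0.616 Mbps.
Total bitrate: 229.2 + 0.616 = 229.816 Mbps.
Capacity: 256 GB = 2,048,000 Mb.
Recording time: 2,048,000 / 229.816 = 8,911 s ≈ 2.48 hours.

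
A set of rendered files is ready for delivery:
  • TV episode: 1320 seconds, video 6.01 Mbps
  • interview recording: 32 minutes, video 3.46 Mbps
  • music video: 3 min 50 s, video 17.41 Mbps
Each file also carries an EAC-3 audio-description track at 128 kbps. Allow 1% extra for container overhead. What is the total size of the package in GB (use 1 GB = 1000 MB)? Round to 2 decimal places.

Audio: 128 kbps = 0.128 Mbps.
TV episode: 6.138 Mbps × 1320 s × 1.01 = 8183.2 Mb
interview recording: 3.588 Mbps × 1920 s × 1.01 = 6957.8 Mb
music video: 17.538 Mbps × 230 s × 1.01 = 4074.1 Mb
Total: 19215.1 Mb = 2401.9 MB.
= 2.402 GB.

2.40 GB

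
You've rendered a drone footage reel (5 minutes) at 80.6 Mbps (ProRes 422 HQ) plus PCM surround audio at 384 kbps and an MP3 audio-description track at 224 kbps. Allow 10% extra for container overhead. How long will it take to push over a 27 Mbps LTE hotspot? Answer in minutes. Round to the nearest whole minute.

17 minutes

5 min = 300 s
Audio total: 384 + 224 = 608 kbps = 0.608 Mbps.
Total bitrate: 81.208 Mbps.
File: 81.208 Mbps × 300 s = 24362.4 Mb.
With 10% container overhead: ×1.10. → 26798.6 Mb.
At 27 Mbps: 26798.6 / 27 = 992.5 s ≈ 16.5 minutes.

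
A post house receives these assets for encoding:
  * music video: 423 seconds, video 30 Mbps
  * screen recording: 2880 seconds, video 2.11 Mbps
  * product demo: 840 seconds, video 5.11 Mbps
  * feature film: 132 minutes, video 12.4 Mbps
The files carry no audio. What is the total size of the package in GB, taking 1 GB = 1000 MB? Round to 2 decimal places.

music video: 30.000 Mbps × 423 s = 12690.0 Mb
screen recording: 2.110 Mbps × 2880 s = 6076.8 Mb
product demo: 5.110 Mbps × 840 s = 4292.4 Mb
feature film: 12.400 Mbps × 7920 s = 98208.0 Mb
Total: 121267.2 Mb = 15158.4 MB.
= 15.16 GB.

15.16 GB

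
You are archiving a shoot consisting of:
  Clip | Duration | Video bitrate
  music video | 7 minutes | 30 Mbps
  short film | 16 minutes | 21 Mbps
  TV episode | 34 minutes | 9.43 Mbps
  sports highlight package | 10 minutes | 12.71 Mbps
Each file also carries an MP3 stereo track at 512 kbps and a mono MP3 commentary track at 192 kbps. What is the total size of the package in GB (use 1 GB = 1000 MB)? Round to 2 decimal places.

7.81 GB

Audio total: 512 + 192 = 704 kbps = 0.704 Mbps.
music video: 30.704 Mbps × 420 s = 12895.7 Mb
short film: 21.704 Mbps × 960 s = 20835.8 Mb
TV episode: 10.134 Mbps × 2040 s = 20673.4 Mb
sports highlight package: 13.414 Mbps × 600 s = 8048.4 Mb
Total: 62453.3 Mb = 7806.7 MB.
= 7.807 GB.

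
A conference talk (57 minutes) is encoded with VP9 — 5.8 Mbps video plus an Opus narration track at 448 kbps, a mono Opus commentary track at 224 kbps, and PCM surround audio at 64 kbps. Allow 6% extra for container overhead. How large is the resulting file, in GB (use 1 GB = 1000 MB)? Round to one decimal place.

57 min = 3420 s
Audio total: 448 + 224 + 64 = 736 kbps = 0.736 Mbps.
Total bitrate: 5.8 + 0.736 = 6.536 Mbps.
Stream data: 6.536 Mbps × 3420 s = 22353.1 Mb.
With 6% container overhead: ×1.06.
23,694 Mb ÷ 8 = 2,962 MB → 2.962 GB.

3.0 GB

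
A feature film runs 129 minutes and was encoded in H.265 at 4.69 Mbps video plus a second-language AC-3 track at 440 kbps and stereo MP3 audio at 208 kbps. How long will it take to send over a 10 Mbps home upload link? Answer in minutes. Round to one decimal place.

129 min = 7740 s
Audio total: 440 + 208 = 648 kbps = 0.648 Mbps.
Total bitrate: 5.338 Mbps.
File: 5.338 Mbps × 7740 s = 41316.1 Mb.
At 10 Mbps: 41316.1 / 10 = 4131.6 s ≈ 68.9 minutes.

68.9 minutes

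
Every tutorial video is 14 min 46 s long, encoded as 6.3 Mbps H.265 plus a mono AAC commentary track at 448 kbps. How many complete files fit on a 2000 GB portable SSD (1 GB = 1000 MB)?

2676

14 min 46 s = 886 s
Audio: 448 kbps = 0.448 Mbps.
Total bitrate: 6.748 Mbps.
Per item: 6.748 Mbps × 886 s = 5,979 Mb = 747.3 MB.
Capacity: 2000 GB = 16,000,000 Mb; 2676.15 items → 2676 complete.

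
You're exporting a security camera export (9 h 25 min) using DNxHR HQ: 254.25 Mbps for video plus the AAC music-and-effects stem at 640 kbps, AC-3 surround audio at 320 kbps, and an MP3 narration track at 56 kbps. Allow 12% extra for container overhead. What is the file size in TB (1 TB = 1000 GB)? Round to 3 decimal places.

9 h 25 min = 565 min = 33900 s
Audio total: 640 + 320 + 56 = 1016 kbps = 1.016 Mbps.
Total bitrate: 254.25 + 1.016 = 255.266 Mbps.
Stream data: 255.266 Mbps × 33900 s = 8653517.4 Mb.
With 12% container overhead: ×1.12.
9,691,939 Mb ÷ 8 = 1,211,492 MB → 1.211 TB.

1.211 TB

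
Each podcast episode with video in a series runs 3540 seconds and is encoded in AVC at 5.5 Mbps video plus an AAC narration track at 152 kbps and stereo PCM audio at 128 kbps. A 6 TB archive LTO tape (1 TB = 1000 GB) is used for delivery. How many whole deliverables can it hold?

2345

Audio total: 152 + 128 = 280 kbps = 0.280 Mbps.
Total bitrate: 5.780 Mbps.
Per item: 5.780 Mbps × 3540 s = 20,461 Mb = 2,558 MB.
Capacity: 6 TB = 48,000,000 Mb; 2345.90 items → 2345 complete.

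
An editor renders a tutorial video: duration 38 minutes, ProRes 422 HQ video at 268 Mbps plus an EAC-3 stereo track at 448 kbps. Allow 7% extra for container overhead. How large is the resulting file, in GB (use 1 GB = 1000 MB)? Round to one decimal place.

38 min = 2280 s
Audio: 448 kbps = 0.448 Mbps.
Total bitrate: 268 + 0.448 = 268.448 Mbps.
Stream data: 268.448 Mbps × 2280 s = 612061.4 Mb.
With 7% container overhead: ×1.07.
654,906 Mb ÷ 8 = 81,863 MB → 81.86 GB.

81.9 GB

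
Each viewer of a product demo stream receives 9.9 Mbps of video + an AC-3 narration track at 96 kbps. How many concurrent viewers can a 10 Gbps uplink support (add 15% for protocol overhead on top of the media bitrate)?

869

Audio: 96 kbps = 0.096 Mbps.
Per-viewer media rate: 9.996 Mbps.
On the wire with 15% overhead: 11.495 Mbps.
10 Gbps = 10,000 Mbps; 10,000 / 11.495 = 869.91 → 869 viewers.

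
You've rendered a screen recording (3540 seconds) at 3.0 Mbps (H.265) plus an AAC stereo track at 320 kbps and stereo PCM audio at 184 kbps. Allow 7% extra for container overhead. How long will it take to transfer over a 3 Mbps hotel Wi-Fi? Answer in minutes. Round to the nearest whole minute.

74 minutes

Audio total: 320 + 184 = 504 kbps = 0.504 Mbps.
Total bitrate: 3.504 Mbps.
File: 3.504 Mbps × 3540 s = 12404.2 Mb.
With 7% container overhead: ×1.07. → 13272.5 Mb.
At 3 Mbps: 13272.5 / 3 = 4424.2 s ≈ 73.7 minutes.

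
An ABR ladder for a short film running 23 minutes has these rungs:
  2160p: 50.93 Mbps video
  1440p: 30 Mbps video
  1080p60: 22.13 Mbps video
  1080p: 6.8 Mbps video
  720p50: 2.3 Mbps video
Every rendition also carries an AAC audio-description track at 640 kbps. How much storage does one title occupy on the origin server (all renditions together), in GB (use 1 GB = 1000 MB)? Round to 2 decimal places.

23 min = 1380 s
Audio: 640 kbps = 0.640 Mbps.
Sum of rendition bitrates: (50.93+0.640) + (30+0.640) + (22.13+0.640) + (6.8+0.640) + (2.3+0.640) = 115.360 Mbps.
× 1380 s = 159,197 Mb = 19,900 MB = 19.90 GB.

19.90 GB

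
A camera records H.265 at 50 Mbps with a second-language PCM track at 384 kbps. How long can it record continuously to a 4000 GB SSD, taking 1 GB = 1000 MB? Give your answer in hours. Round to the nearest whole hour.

176 hours

Audio: 384 kbps = 0.384 Mbps.
Total bitrate: 50 + 0.384 = 50.384 Mbps.
Capacity: 4000 GB = 32,000,000 Mb.
Recording time: 32,000,000 / 50.384 = 635,122 s ≈ 176 hours.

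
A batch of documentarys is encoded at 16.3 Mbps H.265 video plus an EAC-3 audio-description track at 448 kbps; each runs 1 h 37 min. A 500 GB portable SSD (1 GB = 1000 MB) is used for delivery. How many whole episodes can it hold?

1 h 37 min = 97 min = 5820 s
Audio: 448 kbps = 0.448 Mbps.
Total bitrate: 16.748 Mbps.
Per item: 16.748 Mbps × 5820 s = 97,473 Mb = 12,184 MB.
Capacity: 500 GB = 4,000,000 Mb; 41.04 items → 41 complete.

41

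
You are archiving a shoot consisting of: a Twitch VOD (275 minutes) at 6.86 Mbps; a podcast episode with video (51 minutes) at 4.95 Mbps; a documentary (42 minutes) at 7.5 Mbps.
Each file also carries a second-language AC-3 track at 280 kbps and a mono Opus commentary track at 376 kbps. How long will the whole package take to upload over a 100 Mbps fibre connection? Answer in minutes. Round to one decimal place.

27.0 minutes

Audio total: 280 + 376 = 656 kbps = 0.656 Mbps.
Twitch VOD: 7.516 Mbps × 16500 s = 124014.0 Mb
podcast episode with video: 5.606 Mbps × 3060 s = 17154.4 Mb
documentary: 8.156 Mbps × 2520 s = 20553.1 Mb
Total: 161721.5 Mb = 20215.2 MB.
At 100 Mbps: 161721.5 / 100 = 1617 s ≈ 27 minutes.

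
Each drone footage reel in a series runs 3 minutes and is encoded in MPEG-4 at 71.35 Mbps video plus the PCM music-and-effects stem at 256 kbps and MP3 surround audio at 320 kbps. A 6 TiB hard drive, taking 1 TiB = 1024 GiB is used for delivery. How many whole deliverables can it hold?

4076

3 min = 180 s
Audio total: 256 + 320 = 576 kbps = 0.576 Mbps.
Total bitrate: 71.926 Mbps.
Per item: 71.926 Mbps × 180 s = 12,947 Mb = 1,618 MB.
Capacity: 6 TiB = 52,776,558 Mb; 4076.45 items → 4076 complete.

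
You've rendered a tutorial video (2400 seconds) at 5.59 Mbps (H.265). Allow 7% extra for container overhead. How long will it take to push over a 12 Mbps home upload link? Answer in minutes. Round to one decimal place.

File: 5.590 Mbps × 2400 s = 13416.0 Mb.
With 7% container overhead: ×1.07. → 14355.1 Mb.
At 12 Mbps: 14355.1 / 12 = 1196.3 s ≈ 19.9 minutes.

19.9 minutes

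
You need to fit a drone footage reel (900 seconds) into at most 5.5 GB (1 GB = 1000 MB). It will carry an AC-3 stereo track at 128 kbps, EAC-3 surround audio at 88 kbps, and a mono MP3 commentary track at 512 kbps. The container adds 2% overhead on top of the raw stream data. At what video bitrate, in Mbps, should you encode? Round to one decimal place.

Budget: 5.5 GB = 44000.0 Mb.
Stream payload after overhead: 44000.0 / 1.02 = 43137.3 Mb.
Total bitrate budget: 43137.3 Mb / 900 s = 47.930 Mbps.
Audio total: 128 + 88 + 512 = 728 kbps = 0.728 Mbps.
Video: 47.930 − 0.728 = 47.202 Mbps.

47.2 Mbps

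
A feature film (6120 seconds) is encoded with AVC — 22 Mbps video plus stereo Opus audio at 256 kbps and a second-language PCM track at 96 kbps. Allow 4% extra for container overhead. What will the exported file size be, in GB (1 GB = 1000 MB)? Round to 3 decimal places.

Audio total: 256 + 96 = 352 kbps = 0.352 Mbps.
Total bitrate: 22 + 0.352 = 22.352 Mbps.
Stream data: 22.352 Mbps × 6120 s = 136794.2 Mb.
With 4% container overhead: ×1.04.
142,266 Mb ÷ 8 = 17,783 MB → 17.78 GB.

17.783 GB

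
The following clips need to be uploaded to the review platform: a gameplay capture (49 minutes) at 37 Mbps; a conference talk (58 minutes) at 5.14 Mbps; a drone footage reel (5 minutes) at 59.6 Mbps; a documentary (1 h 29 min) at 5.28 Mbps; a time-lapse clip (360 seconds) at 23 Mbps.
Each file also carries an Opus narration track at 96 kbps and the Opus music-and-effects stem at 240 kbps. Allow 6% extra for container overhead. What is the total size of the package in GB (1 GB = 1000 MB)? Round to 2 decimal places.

24.54 GB

Audio total: 96 + 240 = 336 kbps = 0.336 Mbps.
gameplay capture: 37.336 Mbps × 2940 s × 1.06 = 116353.9 Mb
conference talk: 5.476 Mbps × 3480 s × 1.06 = 20199.9 Mb
drone footage reel: 59.936 Mbps × 300 s × 1.06 = 19059.6 Mb
documentary: 5.616 Mbps × 5340 s × 1.06 = 31788.8 Mb
time-lapse clip: 23.336 Mbps × 360 s × 1.06 = 8905.0 Mb
Total: 196307.3 Mb = 24538.4 MB.
= 24.54 GB.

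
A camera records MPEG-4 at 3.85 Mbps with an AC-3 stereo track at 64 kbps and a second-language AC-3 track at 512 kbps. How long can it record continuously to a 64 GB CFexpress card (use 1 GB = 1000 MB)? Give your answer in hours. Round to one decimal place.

32.1 hours

Audio total: 64 + 512 = 576 kbps = 0.576 Mbps.
Total bitrate: 3.85 + 0.576 = 4.426 Mbps.
Capacity: 64 GB = 512,000 Mb.
Recording time: 512,000 / 4.426 = 115,680 s ≈ 32.1 hours.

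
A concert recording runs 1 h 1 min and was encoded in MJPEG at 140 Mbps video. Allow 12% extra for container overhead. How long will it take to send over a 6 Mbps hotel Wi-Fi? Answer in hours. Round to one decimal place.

1 h 1 min = 61 min = 3660 s
File: 140.000 Mbps × 3660 s = 512400.0 Mb.
With 12% container overhead: ×1.12. → 573888.0 Mb.
At 6 Mbps: 573888.0 / 6 = 95648.0 s ≈ 26.6 hours.

26.6 hours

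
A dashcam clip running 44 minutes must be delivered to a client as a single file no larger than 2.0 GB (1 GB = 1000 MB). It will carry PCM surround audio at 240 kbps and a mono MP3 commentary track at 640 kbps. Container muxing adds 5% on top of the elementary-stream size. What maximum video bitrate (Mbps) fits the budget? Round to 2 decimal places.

4.89 Mbps

Budget: 2.0 GB = 16000.0 Mb.
Stream payload after overhead: 16000.0 / 1.05 = 15238.1 Mb.
44 min = 2640 s
Total bitrate budget: 15238.1 Mb / 2640 s = 5.772 Mbps.
Audio total: 240 + 640 = 880 kbps = 0.880 Mbps.
Video: 5.772 − 0.880 = 4.892 Mbps.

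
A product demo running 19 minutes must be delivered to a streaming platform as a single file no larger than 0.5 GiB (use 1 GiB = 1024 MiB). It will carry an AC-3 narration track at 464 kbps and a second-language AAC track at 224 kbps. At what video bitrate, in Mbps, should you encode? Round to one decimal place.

3.1 Mbps

Budget: 0.5 GiB = 4295.0 Mb.
19 min = 1140 s
Total bitrate budget: 4295.0 Mb / 1140 s = 3.768 Mbps.
Audio total: 464 + 224 = 688 kbps = 0.688 Mbps.
Video: 3.768 − 0.688 = 3.080 Mbps.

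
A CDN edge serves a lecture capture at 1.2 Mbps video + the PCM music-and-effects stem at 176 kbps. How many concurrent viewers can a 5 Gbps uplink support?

Audio: 176 kbps = 0.176 Mbps.
Per-viewer media rate: 1.376 Mbps.
5 Gbps = 5,000 Mbps; 5,000 / 1.376 = 3633.72 → 3633 viewers.

3633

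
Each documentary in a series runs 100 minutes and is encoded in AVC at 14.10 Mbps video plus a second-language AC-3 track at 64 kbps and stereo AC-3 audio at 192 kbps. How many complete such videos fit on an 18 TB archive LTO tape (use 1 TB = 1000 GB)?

1671

100 min = 6000 s
Audio total: 64 + 192 = 256 kbps = 0.256 Mbps.
Total bitrate: 14.356 Mbps.
Per item: 14.356 Mbps × 6000 s = 86,136 Mb = 10,767 MB.
Capacity: 18 TB = 144,000,000 Mb; 1671.77 items → 1671 complete.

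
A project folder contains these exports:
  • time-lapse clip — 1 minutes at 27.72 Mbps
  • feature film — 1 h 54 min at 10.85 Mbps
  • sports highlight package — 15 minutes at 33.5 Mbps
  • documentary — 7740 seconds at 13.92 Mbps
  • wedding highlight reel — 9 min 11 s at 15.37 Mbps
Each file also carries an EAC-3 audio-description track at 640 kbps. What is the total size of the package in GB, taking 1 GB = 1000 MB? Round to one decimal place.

29.1 GB

Audio: 640 kbps = 0.640 Mbps.
time-lapse clip: 28.360 Mbps × 60 s = 1701.6 Mb
feature film: 11.490 Mbps × 6840 s = 78591.6 Mb
sports highlight package: 34.140 Mbps × 900 s = 30726.0 Mb
documentary: 14.560 Mbps × 7740 s = 112694.4 Mb
wedding highlight reel: 16.010 Mbps × 551 s = 8821.5 Mb
Total: 232535.1 Mb = 29066.9 MB.
= 29.07 GB.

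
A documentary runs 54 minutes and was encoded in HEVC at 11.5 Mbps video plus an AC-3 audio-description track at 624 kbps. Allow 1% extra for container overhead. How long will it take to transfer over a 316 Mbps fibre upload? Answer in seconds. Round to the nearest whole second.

54 min = 3240 s
Audio: 624 kbps = 0.624 Mbps.
Total bitrate: 12.124 Mbps.
File: 12.124 Mbps × 3240 s = 39281.8 Mb.
With 1% container overhead: ×1.01. → 39674.6 Mb.
At 316 Mbps: 39674.6 / 316 = 125.6 s ≈ 126 seconds.

126 seconds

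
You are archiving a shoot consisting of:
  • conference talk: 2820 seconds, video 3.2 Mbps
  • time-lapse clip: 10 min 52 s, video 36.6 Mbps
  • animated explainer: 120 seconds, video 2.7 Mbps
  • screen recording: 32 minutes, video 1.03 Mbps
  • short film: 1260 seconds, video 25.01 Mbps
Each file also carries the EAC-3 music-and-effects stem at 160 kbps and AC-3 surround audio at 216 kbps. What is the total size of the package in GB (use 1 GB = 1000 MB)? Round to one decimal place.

8.7 GB

Audio total: 160 + 216 = 376 kbps = 0.376 Mbps.
conference talk: 3.576 Mbps × 2820 s = 10084.3 Mb
time-lapse clip: 36.976 Mbps × 652 s = 24108.4 Mb
animated explainer: 3.076 Mbps × 120 s = 369.1 Mb
screen recording: 1.406 Mbps × 1920 s = 2699.5 Mb
short film: 25.386 Mbps × 1260 s = 31986.4 Mb
Total: 69247.7 Mb = 8656.0 MB.
= 8.656 GB.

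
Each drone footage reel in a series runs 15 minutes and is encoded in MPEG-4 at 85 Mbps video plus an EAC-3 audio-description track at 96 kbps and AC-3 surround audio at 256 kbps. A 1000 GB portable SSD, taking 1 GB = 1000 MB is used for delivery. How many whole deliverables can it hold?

104

15 min = 900 s
Audio total: 96 + 256 = 352 kbps = 0.352 Mbps.
Total bitrate: 85.352 Mbps.
Per item: 85.352 Mbps × 900 s = 76,817 Mb = 9,602 MB.
Capacity: 1000 GB = 8,000,000 Mb; 104.14 items → 104 complete.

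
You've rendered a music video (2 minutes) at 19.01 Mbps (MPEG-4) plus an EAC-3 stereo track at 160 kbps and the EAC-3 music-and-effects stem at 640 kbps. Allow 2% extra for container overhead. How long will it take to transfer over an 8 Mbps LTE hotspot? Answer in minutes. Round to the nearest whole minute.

5 minutes

2 min = 120 s
Audio total: 160 + 640 = 800 kbps = 0.800 Mbps.
Total bitrate: 19.810 Mbps.
File: 19.810 Mbps × 120 s = 2377.2 Mb.
With 2% container overhead: ×1.02. → 2424.7 Mb.
At 8 Mbps: 2424.7 / 8 = 303.1 s ≈ 5.05 minutes.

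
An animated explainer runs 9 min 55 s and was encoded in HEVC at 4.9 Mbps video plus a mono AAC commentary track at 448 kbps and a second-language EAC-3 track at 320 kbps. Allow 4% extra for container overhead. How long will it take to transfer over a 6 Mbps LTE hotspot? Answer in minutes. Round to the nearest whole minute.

9 min 55 s = 595 s
Audio total: 448 + 320 = 768 kbps = 0.768 Mbps.
Total bitrate: 5.668 Mbps.
File: 5.668 Mbps × 595 s = 3372.5 Mb.
With 4% container overhead: ×1.04. → 3507.4 Mb.
At 6 Mbps: 3507.4 / 6 = 584.6 s ≈ 9.74 minutes.

10 minutes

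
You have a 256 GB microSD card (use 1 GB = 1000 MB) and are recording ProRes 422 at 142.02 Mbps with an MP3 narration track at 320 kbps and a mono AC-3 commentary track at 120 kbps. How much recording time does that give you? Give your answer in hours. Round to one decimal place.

4.0 hours

Audio total: 320 + 120 = 440 kbps = 0.440 Mbps.
Total bitrate: 142.02 + 0.440 = 142.460 Mbps.
Capacity: 256 GB = 2,048,000 Mb.
Recording time: 2,048,000 / 142.460 = 14,376 s ≈ 3.99 hours.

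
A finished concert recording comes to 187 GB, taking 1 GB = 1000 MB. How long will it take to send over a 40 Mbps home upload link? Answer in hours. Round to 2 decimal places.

File: 187 GB = 1496000.0 Mb.
At 40 Mbps: 1496000.0 / 40 = 37400.0 s ≈ 10.4 hours.

10.39 hours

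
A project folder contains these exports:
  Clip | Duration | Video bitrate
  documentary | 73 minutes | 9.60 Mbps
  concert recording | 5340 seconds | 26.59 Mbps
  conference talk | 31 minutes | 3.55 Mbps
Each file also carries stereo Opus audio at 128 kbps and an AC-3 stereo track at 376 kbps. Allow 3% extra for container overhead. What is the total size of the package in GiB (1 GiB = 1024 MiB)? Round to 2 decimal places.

23.56 GiB

Audio total: 128 + 376 = 504 kbps = 0.504 Mbps.
documentary: 10.104 Mbps × 4380 s × 1.03 = 45583.2 Mb
concert recording: 27.094 Mbps × 5340 s × 1.03 = 149022.4 Mb
conference talk: 4.054 Mbps × 1860 s × 1.03 = 7766.7 Mb
Total: 202372.3 Mb = 25296.5 MB.
= 23.56 GiB.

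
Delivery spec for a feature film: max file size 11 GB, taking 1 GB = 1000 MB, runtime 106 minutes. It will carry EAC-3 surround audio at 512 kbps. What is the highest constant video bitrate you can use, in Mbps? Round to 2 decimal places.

Budget: 11 GB = 88000.0 Mb.
106 min = 6360 s
Total bitrate budget: 88000.0 Mb / 6360 s = 13.836 Mbps.
Audio: 512 kbps = 0.512 Mbps.
Video: 13.836 − 0.512 = 13.324 Mbps.

13.32 Mbps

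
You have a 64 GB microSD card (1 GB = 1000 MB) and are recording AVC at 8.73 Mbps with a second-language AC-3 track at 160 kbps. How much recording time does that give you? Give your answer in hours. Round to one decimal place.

Audio: 160 kbps = 0.160 Mbps.
Total bitrate: 8.73 + 0.160 = 8.890 Mbps.
Capacity: 64 GB = 512,000 Mb.
Recording time: 512,000 / 8.890 = 57,593 s ≈ 16.0 hours.

16.0 hours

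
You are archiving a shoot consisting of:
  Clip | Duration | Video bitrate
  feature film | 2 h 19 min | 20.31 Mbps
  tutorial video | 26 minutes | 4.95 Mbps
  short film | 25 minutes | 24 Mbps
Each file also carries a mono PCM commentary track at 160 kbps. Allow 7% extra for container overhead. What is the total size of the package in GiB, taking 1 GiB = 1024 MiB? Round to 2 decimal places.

26.77 GiB

Audio: 160 kbps = 0.160 Mbps.
feature film: 20.470 Mbps × 8340 s × 1.07 = 182670.2 Mb
tutorial video: 5.110 Mbps × 1560 s × 1.07 = 8529.6 Mb
short film: 24.160 Mbps × 1500 s × 1.07 = 38776.8 Mb
Total: 229976.6 Mb = 28747.1 MB.
= 26.77 GiB.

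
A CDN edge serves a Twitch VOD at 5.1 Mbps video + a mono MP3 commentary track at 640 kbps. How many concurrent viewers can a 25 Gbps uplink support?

4355

Audio: 640 kbps = 0.640 Mbps.
Per-viewer media rate: 5.740 Mbps.
25 Gbps = 25,000 Mbps; 25,000 / 5.740 = 4355.40 → 4355 viewers.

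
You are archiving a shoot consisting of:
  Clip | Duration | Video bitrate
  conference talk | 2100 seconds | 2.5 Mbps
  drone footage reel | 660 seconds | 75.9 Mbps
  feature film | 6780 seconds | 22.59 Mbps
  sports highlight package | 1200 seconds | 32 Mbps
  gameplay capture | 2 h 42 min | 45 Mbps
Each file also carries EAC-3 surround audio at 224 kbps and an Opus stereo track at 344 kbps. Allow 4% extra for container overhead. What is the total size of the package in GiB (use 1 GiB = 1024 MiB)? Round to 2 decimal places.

84.26 GiB

Audio total: 224 + 344 = 568 kbps = 0.568 Mbps.
conference talk: 3.068 Mbps × 2100 s × 1.04 = 6700.5 Mb
drone footage reel: 76.468 Mbps × 660 s × 1.04 = 52487.6 Mb
feature film: 23.158 Mbps × 6780 s × 1.04 = 163291.7 Mb
sports highlight package: 32.568 Mbps × 1200 s × 1.04 = 40644.9 Mb
gameplay capture: 45.568 Mbps × 9720 s × 1.04 = 460637.8 Mb
Total: 723762.5 Mb = 90470.3 MB.
= 84.26 GiB.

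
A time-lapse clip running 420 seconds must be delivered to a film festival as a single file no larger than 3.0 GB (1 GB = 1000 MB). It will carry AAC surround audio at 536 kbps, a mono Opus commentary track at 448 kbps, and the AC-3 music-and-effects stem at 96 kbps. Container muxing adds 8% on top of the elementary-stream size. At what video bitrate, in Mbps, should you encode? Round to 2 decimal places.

51.83 Mbps

Budget: 3.0 GB = 24000.0 Mb.
Stream payload after overhead: 24000.0 / 1.08 = 22222.2 Mb.
Total bitrate budget: 22222.2 Mb / 420 s = 52.910 Mbps.
Audio total: 536 + 448 + 96 = 1080 kbps = 1.080 Mbps.
Video: 52.910 − 1.080 = 51.830 Mbps.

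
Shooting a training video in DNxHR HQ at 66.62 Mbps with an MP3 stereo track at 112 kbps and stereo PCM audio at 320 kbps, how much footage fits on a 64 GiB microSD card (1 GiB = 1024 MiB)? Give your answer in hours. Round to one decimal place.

2.3 hours

Audio total: 112 + 320 = 432 kbps = 0.432 Mbps.
Total bitrate: 66.62 + 0.432 = 67.052 Mbps.
Capacity: 64 GiB = 549,756 Mb.
Recording time: 549,756 / 67.052 = 8,199 s ≈ 2.28 hours.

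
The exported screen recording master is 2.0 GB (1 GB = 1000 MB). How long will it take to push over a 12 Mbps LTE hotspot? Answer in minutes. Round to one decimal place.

File: 2.0 GB = 16000.0 Mb.
At 12 Mbps: 16000.0 / 12 = 1333.3 s ≈ 22.2 minutes.

22.2 minutes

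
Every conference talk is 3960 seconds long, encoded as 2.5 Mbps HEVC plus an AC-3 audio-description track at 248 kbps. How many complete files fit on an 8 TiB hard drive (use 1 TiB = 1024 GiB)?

Audio: 248 kbps = 0.248 Mbps.
Total bitrate: 2.748 Mbps.
Per item: 2.748 Mbps × 3960 s = 10,882 Mb = 1,360 MB.
Capacity: 8 TiB = 70,368,744 Mb; 6466.48 items → 6466 complete.

6466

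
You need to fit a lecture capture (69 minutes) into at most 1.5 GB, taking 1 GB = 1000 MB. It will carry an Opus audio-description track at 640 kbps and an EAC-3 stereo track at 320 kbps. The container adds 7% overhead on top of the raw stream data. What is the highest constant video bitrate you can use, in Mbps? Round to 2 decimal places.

Budget: 1.5 GB = 12000.0 Mb.
Stream payload after overhead: 12000.0 / 1.07 = 11215.0 Mb.
69 min = 4140 s
Total bitrate budget: 11215.0 Mb / 4140 s = 2.709 Mbps.
Audio total: 640 + 320 = 960 kbps = 0.960 Mbps.
Video: 2.709 − 0.960 = 1.749 Mbps.

1.75 Mbps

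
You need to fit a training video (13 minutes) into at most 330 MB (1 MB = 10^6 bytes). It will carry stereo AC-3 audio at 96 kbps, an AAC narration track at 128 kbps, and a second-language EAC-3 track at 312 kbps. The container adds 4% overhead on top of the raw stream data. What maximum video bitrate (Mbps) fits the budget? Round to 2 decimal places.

Budget: 330 MB = 2640.0 Mb.
Stream payload after overhead: 2640.0 / 1.04 = 2538.5 Mb.
13 min = 780 s
Total bitrate budget: 2538.5 Mb / 780 s = 3.254 Mbps.
Audio total: 96 + 128 + 312 = 536 kbps = 0.536 Mbps.
Video: 3.254 − 0.536 = 2.718 Mbps.

2.72 Mbps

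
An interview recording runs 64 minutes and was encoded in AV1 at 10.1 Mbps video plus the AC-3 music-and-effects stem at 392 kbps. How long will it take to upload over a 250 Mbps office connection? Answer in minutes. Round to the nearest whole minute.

64 min = 3840 s
Audio: 392 kbps = 0.392 Mbps.
Total bitrate: 10.492 Mbps.
File: 10.492 Mbps × 3840 s = 40289.3 Mb.
At 250 Mbps: 40289.3 / 250 = 161.2 s ≈ 2.69 minutes.

3 minutes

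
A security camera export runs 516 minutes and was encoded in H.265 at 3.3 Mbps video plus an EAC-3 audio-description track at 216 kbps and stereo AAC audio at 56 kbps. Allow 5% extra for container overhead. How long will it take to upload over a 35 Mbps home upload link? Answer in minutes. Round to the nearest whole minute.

55 minutes

516 min = 30960 s
Audio total: 216 + 56 = 272 kbps = 0.272 Mbps.
Total bitrate: 3.572 Mbps.
File: 3.572 Mbps × 30960 s = 110589.1 Mb.
With 5% container overhead: ×1.05. → 116118.6 Mb.
At 35 Mbps: 116118.6 / 35 = 3317.7 s ≈ 55.3 minutes.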